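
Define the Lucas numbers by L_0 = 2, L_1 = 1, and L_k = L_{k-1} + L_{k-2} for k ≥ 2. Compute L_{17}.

Iterating the recurrence up to L_{9} = 76 and L_{8} = 47:
L_{10} = L_{9} + L_{8} = 76 + 47 = 123
L_{11} = L_{10} + L_{9} = 123 + 76 = 199
L_{12} = L_{11} + L_{10} = 199 + 123 = 322
L_{13} = L_{12} + L_{11} = 322 + 199 = 521
L_{14} = L_{13} + L_{12} = 521 + 322 = 843
L_{15} = L_{14} + L_{13} = 843 + 521 = 1364
L_{16} = L_{15} + L_{14} = 1364 + 843 = 2207
L_{17} = L_{16} + L_{15} = 2207 + 1364 = 3571

3571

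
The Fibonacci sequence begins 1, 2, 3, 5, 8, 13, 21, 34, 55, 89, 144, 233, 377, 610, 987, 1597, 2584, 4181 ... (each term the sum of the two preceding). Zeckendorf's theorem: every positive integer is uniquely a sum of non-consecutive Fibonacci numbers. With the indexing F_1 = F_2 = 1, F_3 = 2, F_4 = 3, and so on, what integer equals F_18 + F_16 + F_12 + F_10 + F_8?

3791

F_18 + F_16 + F_12 + F_10 + F_8 = 2584 + 987 + 144 + 55 + 21 = 3791.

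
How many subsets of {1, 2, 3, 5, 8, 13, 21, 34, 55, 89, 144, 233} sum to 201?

201 = 144+55+2 = 144+34+21+2 = 144+34+13+8+2 = 89+55+34+21+2 = 144+34+13+5+3+2 = … (2 more), for 7 in all.

7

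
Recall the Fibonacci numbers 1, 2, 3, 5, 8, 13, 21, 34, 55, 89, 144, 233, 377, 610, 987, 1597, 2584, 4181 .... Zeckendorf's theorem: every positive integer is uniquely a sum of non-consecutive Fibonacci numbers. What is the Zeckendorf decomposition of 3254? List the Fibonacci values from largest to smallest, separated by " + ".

Greedy algorithm:
2584 ≤ 3254 < 4181, so take 2584; remainder 670
610 ≤ 670 < 987, so take 610; remainder 60
55 ≤ 60 < 89, so take 55; remainder 5
5 ≤ 5 < 8, so take 5; remainder 0
So 3254 = 2584 + 610 + 55 + 5, with no two terms consecutive in the sequence.

2584 + 610 + 55 + 5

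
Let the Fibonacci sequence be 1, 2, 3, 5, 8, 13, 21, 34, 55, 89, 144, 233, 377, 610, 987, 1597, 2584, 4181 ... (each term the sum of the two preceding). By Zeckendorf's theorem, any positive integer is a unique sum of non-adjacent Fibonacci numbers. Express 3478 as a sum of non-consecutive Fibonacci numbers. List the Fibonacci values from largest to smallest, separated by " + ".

2584 + 610 + 233 + 34 + 13 + 3 + 1

subtract 2584 from 3478: 894 remains
subtract 610 from 894: 284 remains
subtract 233 from 284: 51 remains
subtract 34 from 51: 17 remains
subtract 13 from 17: 4 remains
subtract 3 from 4: 1 remains
subtract 1 from 1: 0 remains
So 3478 = 2584 + 610 + 233 + 34 + 13 + 3 + 1, with no two terms consecutive in the sequence.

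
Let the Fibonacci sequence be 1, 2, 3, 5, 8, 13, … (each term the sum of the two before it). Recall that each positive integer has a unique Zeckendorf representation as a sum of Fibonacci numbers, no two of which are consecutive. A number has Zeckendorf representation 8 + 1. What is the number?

8 + 1 = 9.

9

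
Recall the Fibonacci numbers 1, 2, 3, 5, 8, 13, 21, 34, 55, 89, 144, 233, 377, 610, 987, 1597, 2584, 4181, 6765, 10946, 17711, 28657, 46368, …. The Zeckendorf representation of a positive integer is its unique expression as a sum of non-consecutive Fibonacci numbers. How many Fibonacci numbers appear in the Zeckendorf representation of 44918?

Greedy algorithm:
44918: greatest Fibonacci not exceeding it is 28657, leaving 16261
16261: greatest Fibonacci not exceeding it is 10946, leaving 5315
5315: greatest Fibonacci not exceeding it is 4181, leaving 1134
1134: greatest Fibonacci not exceeding it is 987, leaving 147
147: greatest Fibonacci not exceeding it is 144, leaving 3
3: greatest Fibonacci not exceeding it is 3, leaving 0
44918 = 28657 + 10946 + 4181 + 987 + 144 + 3, which has 6 terms.

6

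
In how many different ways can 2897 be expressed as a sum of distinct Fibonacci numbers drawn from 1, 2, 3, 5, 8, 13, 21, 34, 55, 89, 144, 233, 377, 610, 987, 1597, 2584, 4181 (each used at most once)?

18

Each representation comes from the Zeckendorf form by replacing some F_k with F_{k−1} + F_{k−2} where possible.
2897 = 2584+233+55+21+3+1 = 2584+233+55+13+8+3+1 = 2584+144+89+55+21+3+1 = 1597+987+233+55+21+3+1 = 2584+233+34+21+13+8+3+1 = … (13 more), for 18 in all.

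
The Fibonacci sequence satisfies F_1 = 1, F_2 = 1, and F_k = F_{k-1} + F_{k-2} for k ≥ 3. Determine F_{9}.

Iterating the recurrence up to F_{3} = 2 and F_{2} = 1:
F_{4} = F_{3} + F_{2} = 2 + 1 = 3
F_{5} = F_{4} + F_{3} = 3 + 2 = 5
F_{6} = F_{5} + F_{4} = 5 + 3 = 8
F_{7} = F_{6} + F_{5} = 8 + 5 = 13
F_{8} = F_{7} + F_{6} = 13 + 8 = 21
F_{9} = F_{8} + F_{7} = 21 + 13 = 34

34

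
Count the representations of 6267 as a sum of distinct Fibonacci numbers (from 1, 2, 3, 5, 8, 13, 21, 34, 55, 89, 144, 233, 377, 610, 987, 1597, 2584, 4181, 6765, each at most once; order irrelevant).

6267 = 4181+1597+377+89+21+2 = 4181+1597+377+89+13+8+2 = 4181+1597+377+55+34+21+2 = 4181+1597+233+144+89+21+2 = … (32 more), for 36 in all.

36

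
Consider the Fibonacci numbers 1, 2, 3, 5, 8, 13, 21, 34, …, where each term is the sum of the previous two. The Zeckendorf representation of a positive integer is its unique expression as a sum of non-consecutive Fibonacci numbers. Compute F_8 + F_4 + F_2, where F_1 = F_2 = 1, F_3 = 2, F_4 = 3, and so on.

25

F_8 + F_4 + F_2 = 21 + 3 + 1 = 25.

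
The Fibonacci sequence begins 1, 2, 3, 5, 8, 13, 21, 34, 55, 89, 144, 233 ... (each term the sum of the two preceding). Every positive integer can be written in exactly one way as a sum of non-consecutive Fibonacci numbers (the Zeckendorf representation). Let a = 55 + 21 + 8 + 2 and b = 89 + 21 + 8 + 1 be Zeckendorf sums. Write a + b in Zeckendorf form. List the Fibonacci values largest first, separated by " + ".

144 + 55 + 5 + 1

The two numbers are 86 and 119, so their sum is 205.
Greedily peel off the largest Fibonacci term at each step:
subtract 144 from 205: 61 remains
subtract 55 from 61: 6 remains
subtract 5 from 6: 1 remains
subtract 1 from 1: 0 remains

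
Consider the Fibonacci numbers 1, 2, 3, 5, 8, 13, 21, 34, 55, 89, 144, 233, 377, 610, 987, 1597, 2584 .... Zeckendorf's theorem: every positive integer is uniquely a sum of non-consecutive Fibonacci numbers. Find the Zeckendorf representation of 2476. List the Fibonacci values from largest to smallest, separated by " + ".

1597 + 610 + 233 + 34 + 2

Greedy algorithm:
largest Fibonacci ≤ 2476 is 1597; 2476 − 1597 = 879
largest Fibonacci ≤ 879 is 610; 879 − 610 = 269
largest Fibonacci ≤ 269 is 233; 269 − 233 = 36
largest Fibonacci ≤ 36 is 34; 36 − 34 = 2
largest Fibonacci ≤ 2 is 2; 2 − 2 = 0
So 2476 = 1597 + 610 + 233 + 34 + 2, with no two terms consecutive in the sequence.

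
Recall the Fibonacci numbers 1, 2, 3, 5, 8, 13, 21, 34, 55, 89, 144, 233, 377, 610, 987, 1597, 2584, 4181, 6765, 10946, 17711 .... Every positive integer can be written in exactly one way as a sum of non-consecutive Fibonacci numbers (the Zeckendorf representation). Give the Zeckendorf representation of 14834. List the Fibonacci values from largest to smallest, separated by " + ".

10946 + 2584 + 987 + 233 + 55 + 21 + 8

Repeatedly subtract the largest Fibonacci number that fits:
14834 − 10946 = 3888
3888 − 2584 = 1304
1304 − 987 = 317
317 − 233 = 84
84 − 55 = 29
29 − 21 = 8
8 − 8 = 0
So 14834 = 10946 + 2584 + 987 + 233 + 55 + 21 + 8, with no two terms consecutive in the sequence.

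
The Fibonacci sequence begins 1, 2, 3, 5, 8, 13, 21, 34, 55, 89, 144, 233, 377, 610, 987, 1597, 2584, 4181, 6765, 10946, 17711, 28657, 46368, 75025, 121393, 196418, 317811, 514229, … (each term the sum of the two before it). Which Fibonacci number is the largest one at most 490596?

317811 ≤ 490596 < 514229, so the largest Fibonacci number not exceeding 490596 is 317811.

317811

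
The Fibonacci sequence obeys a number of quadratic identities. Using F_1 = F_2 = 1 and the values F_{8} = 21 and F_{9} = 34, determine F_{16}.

987

By the doubling identity F_{2k} = F_k(2F_{k+1} − F_k): F_{16} = 21·(2·34 − 21) = 21·47 = 987.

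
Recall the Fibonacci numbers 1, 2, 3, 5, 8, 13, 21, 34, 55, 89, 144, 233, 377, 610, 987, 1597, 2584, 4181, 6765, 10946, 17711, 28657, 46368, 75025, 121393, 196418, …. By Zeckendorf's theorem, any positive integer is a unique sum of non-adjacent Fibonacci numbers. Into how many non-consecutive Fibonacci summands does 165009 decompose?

9

121393 ≤ 165009 < 196418, so take 121393; remainder 43616
28657 ≤ 43616 < 46368, so take 28657; remainder 14959
10946 ≤ 14959 < 17711, so take 10946; remainder 4013
2584 ≤ 4013 < 4181, so take 2584; remainder 1429
987 ≤ 1429 < 1597, so take 987; remainder 442
377 ≤ 442 < 610, so take 377; remainder 65
55 ≤ 65 < 89, so take 55; remainder 10
8 ≤ 10 < 13, so take 8; remainder 2
2 ≤ 2 < 3, so take 2; remainder 0
165009 = 121393 + 28657 + 10946 + 2584 + 987 + 377 + 55 + 8 + 2, which has 9 terms.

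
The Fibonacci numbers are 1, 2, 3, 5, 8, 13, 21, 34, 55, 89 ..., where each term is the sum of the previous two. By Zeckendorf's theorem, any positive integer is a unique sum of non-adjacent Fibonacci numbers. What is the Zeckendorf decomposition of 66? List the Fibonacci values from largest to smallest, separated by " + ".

55 + 8 + 3

Greedy algorithm:
largest Fibonacci ≤ 66 is 55; 66 − 55 = 11
largest Fibonacci ≤ 11 is 8; 11 − 8 = 3
largest Fibonacci ≤ 3 is 3; 3 − 3 = 0
So 66 = 55 + 8 + 3, with no two terms consecutive in the sequence.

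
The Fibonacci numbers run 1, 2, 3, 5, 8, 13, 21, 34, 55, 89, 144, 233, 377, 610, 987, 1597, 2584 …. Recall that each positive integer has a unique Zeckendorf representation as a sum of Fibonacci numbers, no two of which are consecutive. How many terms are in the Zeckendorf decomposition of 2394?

subtract 1597 from 2394: 797 remains
subtract 610 from 797: 187 remains
subtract 144 from 187: 43 remains
subtract 34 from 43: 9 remains
subtract 8 from 9: 1 remains
subtract 1 from 1: 0 remains
2394 = 1597 + 610 + 144 + 34 + 8 + 1, which has 6 terms.

6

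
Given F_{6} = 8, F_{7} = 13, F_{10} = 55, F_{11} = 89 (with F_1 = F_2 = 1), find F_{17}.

By the addition formula F_{m+n} = F_m F_{n+1} + F_{m−1} F_n with m=7, n=10: F_{17} = 13·89 + 8·55 = 1157 + 440 = 1597.

1597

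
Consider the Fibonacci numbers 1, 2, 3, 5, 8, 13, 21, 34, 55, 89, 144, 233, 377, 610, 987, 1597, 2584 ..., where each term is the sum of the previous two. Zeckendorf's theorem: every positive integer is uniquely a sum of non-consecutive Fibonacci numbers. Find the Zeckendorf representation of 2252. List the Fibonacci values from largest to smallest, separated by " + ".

1597 + 610 + 34 + 8 + 3

largest Fibonacci ≤ 2252 is 1597; 2252 − 1597 = 655
largest Fibonacci ≤ 655 is 610; 655 − 610 = 45
largest Fibonacci ≤ 45 is 34; 45 − 34 = 11
largest Fibonacci ≤ 11 is 8; 11 − 8 = 3
largest Fibonacci ≤ 3 is 3; 3 − 3 = 0
So 2252 = 1597 + 610 + 34 + 8 + 3, with no two terms consecutive in the sequence.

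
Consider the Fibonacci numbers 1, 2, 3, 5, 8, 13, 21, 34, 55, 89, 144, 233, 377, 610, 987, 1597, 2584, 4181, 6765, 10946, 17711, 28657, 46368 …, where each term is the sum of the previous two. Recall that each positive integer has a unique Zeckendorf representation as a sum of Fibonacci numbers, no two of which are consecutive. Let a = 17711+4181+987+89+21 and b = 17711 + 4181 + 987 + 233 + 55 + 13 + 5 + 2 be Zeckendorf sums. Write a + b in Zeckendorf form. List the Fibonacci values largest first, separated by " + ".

28657 + 10946 + 4181 + 1597 + 610 + 144 + 34 + 5 + 2

The two numbers are 22989 and 23187, so their sum is 46176.
Greedy algorithm:
46176 − 28657 = 17519
17519 − 10946 = 6573
6573 − 4181 = 2392
2392 − 1597 = 795
795 − 610 = 185
185 − 144 = 41
41 − 34 = 7
7 − 5 = 2
2 − 2 = 0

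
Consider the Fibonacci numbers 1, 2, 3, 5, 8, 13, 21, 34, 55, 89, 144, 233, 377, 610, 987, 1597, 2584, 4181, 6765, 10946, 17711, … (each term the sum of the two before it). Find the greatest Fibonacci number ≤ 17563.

10946 ≤ 17563 < 17711, so the largest Fibonacci number not exceeding 17563 is 10946.

10946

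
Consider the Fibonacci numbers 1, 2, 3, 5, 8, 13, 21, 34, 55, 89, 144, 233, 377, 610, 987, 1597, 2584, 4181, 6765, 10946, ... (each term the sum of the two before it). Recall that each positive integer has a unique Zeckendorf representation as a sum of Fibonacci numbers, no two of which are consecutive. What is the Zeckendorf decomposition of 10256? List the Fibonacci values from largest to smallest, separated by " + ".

6765 + 2584 + 610 + 233 + 55 + 8 + 1

largest Fibonacci ≤ 10256 is 6765; 10256 − 6765 = 3491
largest Fibonacci ≤ 3491 is 2584; 3491 − 2584 = 907
largest Fibonacci ≤ 907 is 610; 907 − 610 = 297
largest Fibonacci ≤ 297 is 233; 297 − 233 = 64
largest Fibonacci ≤ 64 is 55; 64 − 55 = 9
largest Fibonacci ≤ 9 is 8; 9 − 8 = 1
largest Fibonacci ≤ 1 is 1; 1 − 1 = 0
So 10256 = 6765 + 2584 + 610 + 233 + 55 + 8 + 1, with no two terms consecutive in the sequence.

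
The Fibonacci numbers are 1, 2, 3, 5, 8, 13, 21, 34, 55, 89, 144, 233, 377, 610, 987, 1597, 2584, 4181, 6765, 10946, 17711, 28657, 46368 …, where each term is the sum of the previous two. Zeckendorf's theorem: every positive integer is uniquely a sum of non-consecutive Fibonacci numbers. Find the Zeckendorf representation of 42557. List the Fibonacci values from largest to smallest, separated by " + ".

28657 + 10946 + 2584 + 233 + 89 + 34 + 13 + 1

Greedy algorithm:
largest Fibonacci ≤ 42557 is 28657; 42557 − 28657 = 13900
largest Fibonacci ≤ 13900 is 10946; 13900 − 10946 = 2954
largest Fibonacci ≤ 2954 is 2584; 2954 − 2584 = 370
largest Fibonacci ≤ 370 is 233; 370 − 233 = 137
largest Fibonacci ≤ 137 is 89; 137 − 89 = 48
largest Fibonacci ≤ 48 is 34; 48 − 34 = 14
largest Fibonacci ≤ 14 is 13; 14 − 13 = 1
largest Fibonacci ≤ 1 is 1; 1 − 1 = 0
So 42557 = 28657 + 10946 + 2584 + 233 + 89 + 34 + 13 + 1, with no two terms consecutive in the sequence.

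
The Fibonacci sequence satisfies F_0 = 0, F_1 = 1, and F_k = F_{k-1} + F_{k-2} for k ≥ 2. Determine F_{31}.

1346269

Iterating the recurrence up to F_{26} = 121393 and F_{25} = 75025:
F_{27} = F_{26} + F_{25} = 121393 + 75025 = 196418
F_{28} = F_{27} + F_{26} = 196418 + 121393 = 317811
F_{29} = F_{28} + F_{27} = 317811 + 196418 = 514229
F_{30} = F_{29} + F_{28} = 514229 + 317811 = 832040
F_{31} = F_{30} + F_{29} = 832040 + 514229 = 1346269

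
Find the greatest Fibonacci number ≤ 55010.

46368

46368 ≤ 55010 < 75025, so the largest Fibonacci number not exceeding 55010 is 46368.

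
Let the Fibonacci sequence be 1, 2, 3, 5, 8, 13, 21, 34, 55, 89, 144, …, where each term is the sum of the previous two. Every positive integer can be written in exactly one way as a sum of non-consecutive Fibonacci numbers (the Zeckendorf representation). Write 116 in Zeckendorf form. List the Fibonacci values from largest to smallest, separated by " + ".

89 + 21 + 5 + 1

Greedy algorithm:
take 89 (≤ 116); 116 − 89 = 27
take 21 (≤ 27); 27 − 21 = 6
take 5 (≤ 6); 6 − 5 = 1
take 1 (≤ 1); 1 − 1 = 0
So 116 = 89 + 21 + 5 + 1, with no two terms consecutive in the sequence.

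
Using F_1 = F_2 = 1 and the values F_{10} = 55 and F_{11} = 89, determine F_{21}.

By F_{2k+1} = F_k² + F_{k+1}²: F_{21} = 55² + 89² = 3025 + 7921 = 10946.

10946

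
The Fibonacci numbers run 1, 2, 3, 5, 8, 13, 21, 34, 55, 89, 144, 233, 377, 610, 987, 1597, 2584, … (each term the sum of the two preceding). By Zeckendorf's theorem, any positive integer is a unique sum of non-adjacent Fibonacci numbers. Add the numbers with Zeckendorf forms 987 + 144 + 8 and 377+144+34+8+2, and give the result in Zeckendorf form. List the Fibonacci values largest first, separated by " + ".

The two numbers are 1139 and 565, so their sum is 1704.
subtract 1597 from 1704: 107 remains
subtract 89 from 107: 18 remains
subtract 13 from 18: 5 remains
subtract 5 from 5: 0 remains

1597 + 89 + 13 + 5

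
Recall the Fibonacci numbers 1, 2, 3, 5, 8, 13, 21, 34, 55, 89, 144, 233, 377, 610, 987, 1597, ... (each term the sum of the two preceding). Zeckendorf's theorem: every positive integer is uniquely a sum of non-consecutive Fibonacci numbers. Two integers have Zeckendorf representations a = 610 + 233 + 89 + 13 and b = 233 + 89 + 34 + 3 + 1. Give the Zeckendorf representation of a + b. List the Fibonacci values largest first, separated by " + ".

987 + 233 + 55 + 21 + 8 + 1

The two numbers are 945 and 360, so their sum is 1305.
987 ≤ 1305 < 1597, so take 987; remainder 318
233 ≤ 318 < 377, so take 233; remainder 85
55 ≤ 85 < 89, so take 55; remainder 30
21 ≤ 30 < 34, so take 21; remainder 9
8 ≤ 9 < 13, so take 8; remainder 1
1 ≤ 1 < 2, so take 1; remainder 0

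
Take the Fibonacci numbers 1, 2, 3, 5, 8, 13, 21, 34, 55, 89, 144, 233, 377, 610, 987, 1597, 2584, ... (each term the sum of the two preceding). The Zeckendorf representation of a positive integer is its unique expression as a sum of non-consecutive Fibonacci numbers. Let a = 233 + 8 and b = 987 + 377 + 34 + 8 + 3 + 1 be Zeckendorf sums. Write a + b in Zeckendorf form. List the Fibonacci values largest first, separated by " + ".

The two numbers are 241 and 1410, so their sum is 1651.
Greedy algorithm:
1597 ≤ 1651 < 2584, so take 1597; remainder 54
34 ≤ 54 < 55, so take 34; remainder 20
13 ≤ 20 < 21, so take 13; remainder 7
5 ≤ 7 < 8, so take 5; remainder 2
2 ≤ 2 < 3, so take 2; remainder 0

1597 + 34 + 13 + 5 + 2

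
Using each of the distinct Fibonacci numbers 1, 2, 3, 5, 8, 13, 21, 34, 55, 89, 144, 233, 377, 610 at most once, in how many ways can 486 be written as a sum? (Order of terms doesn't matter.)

4

Starting from the Zeckendorf form and repeatedly splitting a term F_k into F_{k−1} + F_{k−2} (when neither is already used) reaches every representation.
486 = 377+89+13+5+2 = 377+55+34+13+5+2 = 233+144+89+13+5+2 = 233+144+55+34+13+5+2 — 4 representations.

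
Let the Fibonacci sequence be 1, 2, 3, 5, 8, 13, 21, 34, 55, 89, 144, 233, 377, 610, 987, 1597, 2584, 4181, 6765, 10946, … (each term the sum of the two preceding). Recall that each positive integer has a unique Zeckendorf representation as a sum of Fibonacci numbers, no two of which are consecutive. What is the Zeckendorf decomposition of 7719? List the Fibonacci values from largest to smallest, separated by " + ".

6765 + 610 + 233 + 89 + 21 + 1

Greedily peel off the largest Fibonacci term at each step:
take 6765 (≤ 7719); 7719 − 6765 = 954
take 610 (≤ 954); 954 − 610 = 344
take 233 (≤ 344); 344 − 233 = 111
take 89 (≤ 111); 111 − 89 = 22
take 21 (≤ 22); 22 − 21 = 1
take 1 (≤ 1); 1 − 1 = 0
So 7719 = 6765 + 610 + 233 + 89 + 21 + 1, with no two terms consecutive in the sequence.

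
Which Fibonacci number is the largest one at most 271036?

196418

196418 ≤ 271036 < 317811, so the largest Fibonacci number not exceeding 271036 is 196418.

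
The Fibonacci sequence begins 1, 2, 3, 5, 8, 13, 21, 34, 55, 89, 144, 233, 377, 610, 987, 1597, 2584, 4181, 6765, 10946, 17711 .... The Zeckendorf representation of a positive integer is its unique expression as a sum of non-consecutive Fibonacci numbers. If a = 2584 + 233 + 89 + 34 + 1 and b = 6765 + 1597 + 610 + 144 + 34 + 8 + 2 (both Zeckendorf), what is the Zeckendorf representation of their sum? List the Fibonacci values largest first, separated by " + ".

10946 + 987 + 144 + 21 + 3

The two numbers are 2941 and 9160, so their sum is 12101.
Greedily peel off the largest Fibonacci term at each step:
take 10946 (≤ 12101); 12101 − 10946 = 1155
take 987 (≤ 1155); 1155 − 987 = 168
take 144 (≤ 168); 168 − 144 = 24
take 21 (≤ 24); 24 − 21 = 3
take 3 (≤ 3); 3 − 3 = 0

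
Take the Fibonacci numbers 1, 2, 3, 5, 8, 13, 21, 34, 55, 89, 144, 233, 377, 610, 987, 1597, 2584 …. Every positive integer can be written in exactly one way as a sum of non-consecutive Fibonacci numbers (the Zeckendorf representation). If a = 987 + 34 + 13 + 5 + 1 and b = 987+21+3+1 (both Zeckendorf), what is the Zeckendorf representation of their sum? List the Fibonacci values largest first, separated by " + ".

The two numbers are 1040 and 1012, so their sum is 2052.
largest Fibonacci ≤ 2052 is 1597; 2052 − 1597 = 455
largest Fibonacci ≤ 455 is 377; 455 − 377 = 78
largest Fibonacci ≤ 78 is 55; 78 − 55 = 23
largest Fibonacci ≤ 23 is 21; 23 − 21 = 2
largest Fibonacci ≤ 2 is 2; 2 − 2 = 0

1597 + 377 + 55 + 21 + 2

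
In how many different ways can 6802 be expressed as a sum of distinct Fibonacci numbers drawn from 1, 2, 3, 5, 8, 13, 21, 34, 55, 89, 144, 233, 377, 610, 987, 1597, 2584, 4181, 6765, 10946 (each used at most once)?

Each representation comes from the Zeckendorf form by replacing some F_k with F_{k−1} + F_{k−2} where possible.
6802 = 6765+34+3 = 6765+34+2+1 = 6765+21+13+3 = 4181+2584+34+3 = … (32 more), for 36 in all.

36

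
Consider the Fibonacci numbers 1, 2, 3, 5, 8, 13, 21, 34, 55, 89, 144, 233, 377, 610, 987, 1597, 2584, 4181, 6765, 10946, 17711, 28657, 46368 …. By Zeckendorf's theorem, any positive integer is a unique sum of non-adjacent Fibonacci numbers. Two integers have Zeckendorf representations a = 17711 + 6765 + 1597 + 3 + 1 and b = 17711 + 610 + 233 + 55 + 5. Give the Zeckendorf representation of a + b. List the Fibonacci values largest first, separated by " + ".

28657 + 10946 + 4181 + 610 + 233 + 55 + 8 + 1

The two numbers are 26077 and 18614, so their sum is 44691.
Greedy algorithm:
44691 − 28657 = 16034
16034 − 10946 = 5088
5088 − 4181 = 907
907 − 610 = 297
297 − 233 = 64
64 − 55 = 9
9 − 8 = 1
1 − 1 = 0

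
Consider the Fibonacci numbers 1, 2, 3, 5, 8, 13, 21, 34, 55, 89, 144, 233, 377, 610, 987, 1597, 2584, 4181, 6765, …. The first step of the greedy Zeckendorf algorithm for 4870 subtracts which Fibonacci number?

4181

4181 ≤ 4870 < 6765, so the largest Fibonacci number not exceeding 4870 is 4181.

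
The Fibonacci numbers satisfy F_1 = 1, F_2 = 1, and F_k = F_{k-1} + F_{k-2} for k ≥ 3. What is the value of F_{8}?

21

Iterating the recurrence up to F_{3} = 2 and F_{2} = 1:
F_{4} = F_{3} + F_{2} = 2 + 1 = 3
F_{5} = F_{4} + F_{3} = 3 + 2 = 5
F_{6} = F_{5} + F_{4} = 5 + 3 = 8
F_{7} = F_{6} + F_{5} = 8 + 5 = 13
F_{8} = F_{7} + F_{6} = 13 + 8 = 21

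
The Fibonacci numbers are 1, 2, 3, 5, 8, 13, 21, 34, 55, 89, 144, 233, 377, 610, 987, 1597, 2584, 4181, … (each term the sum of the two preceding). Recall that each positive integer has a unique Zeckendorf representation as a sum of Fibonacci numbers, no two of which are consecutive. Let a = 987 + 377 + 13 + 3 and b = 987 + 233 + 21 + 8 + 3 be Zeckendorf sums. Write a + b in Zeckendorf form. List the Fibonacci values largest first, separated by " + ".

2584 + 34 + 13 + 1

The two numbers are 1380 and 1252, so their sum is 2632.
2632: greatest Fibonacci not exceeding it is 2584, leaving 48
48: greatest Fibonacci not exceeding it is 34, leaving 14
14: greatest Fibonacci not exceeding it is 13, leaving 1
1: greatest Fibonacci not exceeding it is 1, leaving 0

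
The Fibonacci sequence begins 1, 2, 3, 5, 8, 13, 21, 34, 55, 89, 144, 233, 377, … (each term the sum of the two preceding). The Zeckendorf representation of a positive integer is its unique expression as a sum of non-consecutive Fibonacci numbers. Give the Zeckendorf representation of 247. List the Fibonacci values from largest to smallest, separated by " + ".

233 + 13 + 1

Greedy algorithm:
247 − 233 = 14
14 − 13 = 1
1 − 1 = 0
So 247 = 233 + 13 + 1, with no two terms consecutive in the sequence.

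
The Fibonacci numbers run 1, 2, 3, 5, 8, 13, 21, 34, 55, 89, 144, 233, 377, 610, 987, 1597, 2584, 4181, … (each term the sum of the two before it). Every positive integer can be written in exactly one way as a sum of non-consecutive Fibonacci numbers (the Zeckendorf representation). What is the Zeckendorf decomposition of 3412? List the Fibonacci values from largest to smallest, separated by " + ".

2584 + 610 + 144 + 55 + 13 + 5 + 1

take 2584 (≤ 3412); 3412 − 2584 = 828
take 610 (≤ 828); 828 − 610 = 218
take 144 (≤ 218); 218 − 144 = 74
take 55 (≤ 74); 74 − 55 = 19
take 13 (≤ 19); 19 − 13 = 6
take 5 (≤ 6); 6 − 5 = 1
take 1 (≤ 1); 1 − 1 = 0
So 3412 = 2584 + 610 + 144 + 55 + 13 + 5 + 1, with no two terms consecutive in the sequence.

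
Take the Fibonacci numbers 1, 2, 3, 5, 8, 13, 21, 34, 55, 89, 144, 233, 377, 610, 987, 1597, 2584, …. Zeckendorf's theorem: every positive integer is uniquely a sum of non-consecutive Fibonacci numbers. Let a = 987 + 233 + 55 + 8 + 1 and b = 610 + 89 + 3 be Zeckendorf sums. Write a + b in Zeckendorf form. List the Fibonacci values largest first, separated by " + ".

1597 + 377 + 8 + 3 + 1

The two numbers are 1284 and 702, so their sum is 1986.
Greedy algorithm:
largest Fibonacci ≤ 1986 is 1597; 1986 − 1597 = 389
largest Fibonacci ≤ 389 is 377; 389 − 377 = 12
largest Fibonacci ≤ 12 is 8; 12 − 8 = 4
largest Fibonacci ≤ 4 is 3; 4 − 3 = 1
largest Fibonacci ≤ 1 is 1; 1 − 1 = 0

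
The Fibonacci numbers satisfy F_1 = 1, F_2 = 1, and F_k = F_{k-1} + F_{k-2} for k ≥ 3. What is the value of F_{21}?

10946

Iterating the recurrence up to F_{14} = 377 and F_{13} = 233:
F_{15} = F_{14} + F_{13} = 377 + 233 = 610
F_{16} = F_{15} + F_{14} = 610 + 377 = 987
F_{17} = F_{16} + F_{15} = 987 + 610 = 1597
F_{18} = F_{17} + F_{16} = 1597 + 987 = 2584
F_{19} = F_{18} + F_{17} = 2584 + 1597 = 4181
F_{20} = F_{19} + F_{18} = 4181 + 2584 = 6765
F_{21} = F_{20} + F_{19} = 6765 + 4181 = 10946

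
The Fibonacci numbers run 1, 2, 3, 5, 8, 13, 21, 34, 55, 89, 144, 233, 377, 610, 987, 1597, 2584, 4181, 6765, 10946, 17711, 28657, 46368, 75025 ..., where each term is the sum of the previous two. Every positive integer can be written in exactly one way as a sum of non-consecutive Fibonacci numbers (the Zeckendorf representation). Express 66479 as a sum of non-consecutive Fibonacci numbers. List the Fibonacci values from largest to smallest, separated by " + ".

66479 − 46368 = 20111
20111 − 17711 = 2400
2400 − 1597 = 803
803 − 610 = 193
193 − 144 = 49
49 − 34 = 15
15 − 13 = 2
2 − 2 = 0
So 66479 = 46368 + 17711 + 1597 + 610 + 144 + 34 + 13 + 2, with no two terms consecutive in the sequence.

46368 + 17711 + 1597 + 610 + 144 + 34 + 13 + 2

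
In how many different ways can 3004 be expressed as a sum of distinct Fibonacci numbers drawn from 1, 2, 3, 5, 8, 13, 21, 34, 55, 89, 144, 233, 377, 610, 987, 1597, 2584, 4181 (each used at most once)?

32

Starting from the Zeckendorf form and repeatedly splitting a term F_k into F_{k−1} + F_{k−2} (when neither is already used) reaches every representation.
3004 = 2584+377+34+8+1 = 2584+377+34+5+3+1 = 2584+377+21+13+8+1 = … (29 more), for 32 in all.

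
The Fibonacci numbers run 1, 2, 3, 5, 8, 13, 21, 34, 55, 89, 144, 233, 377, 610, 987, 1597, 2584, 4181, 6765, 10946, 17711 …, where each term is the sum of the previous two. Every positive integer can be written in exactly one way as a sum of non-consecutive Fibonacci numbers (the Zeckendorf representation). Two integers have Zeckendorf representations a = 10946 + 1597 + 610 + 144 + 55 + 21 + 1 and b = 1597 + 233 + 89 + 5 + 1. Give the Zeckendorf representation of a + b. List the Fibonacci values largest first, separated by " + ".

The two numbers are 13374 and 1925, so their sum is 15299.
take 10946 (≤ 15299); 15299 − 10946 = 4353
take 4181 (≤ 4353); 4353 − 4181 = 172
take 144 (≤ 172); 172 − 144 = 28
take 21 (≤ 28); 28 − 21 = 7
take 5 (≤ 7); 7 − 5 = 2
take 2 (≤ 2); 2 − 2 = 0

10946 + 4181 + 144 + 21 + 5 + 2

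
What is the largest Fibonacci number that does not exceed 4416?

4181 ≤ 4416 < 6765, so the largest Fibonacci number not exceeding 4416 is 4181.

4181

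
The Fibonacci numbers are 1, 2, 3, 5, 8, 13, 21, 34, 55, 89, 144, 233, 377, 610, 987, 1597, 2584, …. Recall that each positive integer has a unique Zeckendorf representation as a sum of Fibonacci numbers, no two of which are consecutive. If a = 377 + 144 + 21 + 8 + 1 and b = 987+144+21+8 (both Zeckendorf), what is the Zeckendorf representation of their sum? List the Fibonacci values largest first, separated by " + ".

The two numbers are 551 and 1160, so their sum is 1711.
Greedy algorithm:
1711 − 1597 = 114
114 − 89 = 25
25 − 21 = 4
4 − 3 = 1
1 − 1 = 0

1597 + 89 + 21 + 3 + 1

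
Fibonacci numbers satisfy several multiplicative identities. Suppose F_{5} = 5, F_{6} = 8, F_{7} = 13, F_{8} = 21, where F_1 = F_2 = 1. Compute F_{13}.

By the addition formula F_{m+n} = F_m F_{n+1} + F_{m−1} F_n with m=8, n=5: F_{13} = 21·8 + 13·5 = 168 + 65 = 233.

233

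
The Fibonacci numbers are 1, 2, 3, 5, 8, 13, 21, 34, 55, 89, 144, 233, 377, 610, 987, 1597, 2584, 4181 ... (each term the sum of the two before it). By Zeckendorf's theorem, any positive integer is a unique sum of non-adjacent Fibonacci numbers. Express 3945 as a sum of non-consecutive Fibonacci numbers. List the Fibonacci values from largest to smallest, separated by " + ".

Greedy algorithm:
3945: greatest Fibonacci not exceeding it is 2584, leaving 1361
1361: greatest Fibonacci not exceeding it is 987, leaving 374
374: greatest Fibonacci not exceeding it is 233, leaving 141
141: greatest Fibonacci not exceeding it is 89, leaving 52
52: greatest Fibonacci not exceeding it is 34, leaving 18
18: greatest Fibonacci not exceeding it is 13, leaving 5
5: greatest Fibonacci not exceeding it is 5, leaving 0
So 3945 = 2584 + 987 + 233 + 89 + 34 + 13 + 5, with no two terms consecutive in the sequence.

2584 + 987 + 233 + 89 + 34 + 13 + 5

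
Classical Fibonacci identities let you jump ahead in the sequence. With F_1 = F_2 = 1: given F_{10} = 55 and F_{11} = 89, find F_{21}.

10946

By F_{2k+1} = F_k² + F_{k+1}²: F_{21} = 55² + 89² = 3025 + 7921 = 10946.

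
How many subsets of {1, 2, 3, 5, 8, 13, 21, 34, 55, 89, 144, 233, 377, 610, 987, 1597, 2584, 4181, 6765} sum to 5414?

Each representation comes from the Zeckendorf form by replacing some F_k with F_{k−1} + F_{k−2} where possible.
5414 = 4181+987+233+13 = 4181+987+233+8+5 = 4181+987+144+89+13 = … (41 more), for 44 in all.

44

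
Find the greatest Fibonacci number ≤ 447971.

317811 ≤ 447971 < 514229, so the largest Fibonacci number not exceeding 447971 is 317811.

317811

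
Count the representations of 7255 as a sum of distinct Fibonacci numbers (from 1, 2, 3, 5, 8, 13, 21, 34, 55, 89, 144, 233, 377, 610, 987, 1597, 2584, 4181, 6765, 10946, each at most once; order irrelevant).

7255 = 6765+377+89+21+3 = 6765+377+89+21+2+1 = 6765+377+89+13+8+3 = 6765+377+55+34+21+3 = … (66 more), for 70 in all.

70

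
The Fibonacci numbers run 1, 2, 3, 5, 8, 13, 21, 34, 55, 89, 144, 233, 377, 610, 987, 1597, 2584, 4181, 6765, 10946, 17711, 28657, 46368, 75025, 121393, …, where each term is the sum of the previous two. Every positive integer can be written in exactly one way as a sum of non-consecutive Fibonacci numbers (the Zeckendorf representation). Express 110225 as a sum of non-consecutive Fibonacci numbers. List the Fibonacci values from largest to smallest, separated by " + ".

take 75025 (≤ 110225); 110225 − 75025 = 35200
take 28657 (≤ 35200); 35200 − 28657 = 6543
take 4181 (≤ 6543); 6543 − 4181 = 2362
take 1597 (≤ 2362); 2362 − 1597 = 765
take 610 (≤ 765); 765 − 610 = 155
take 144 (≤ 155); 155 − 144 = 11
take 8 (≤ 11); 11 − 8 = 3
take 3 (≤ 3); 3 − 3 = 0
So 110225 = 75025 + 28657 + 4181 + 1597 + 610 + 144 + 8 + 3, with no two terms consecutive in the sequence.

75025 + 28657 + 4181 + 1597 + 610 + 144 + 8 + 3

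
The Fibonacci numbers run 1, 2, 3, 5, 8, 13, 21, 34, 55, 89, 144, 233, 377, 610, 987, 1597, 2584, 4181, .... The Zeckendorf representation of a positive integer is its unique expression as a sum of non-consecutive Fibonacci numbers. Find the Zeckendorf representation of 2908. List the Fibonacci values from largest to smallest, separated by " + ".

largest Fibonacci ≤ 2908 is 2584; 2908 − 2584 = 324
largest Fibonacci ≤ 324 is 233; 324 − 233 = 91
largest Fibonacci ≤ 91 is 89; 91 − 89 = 2
largest Fibonacci ≤ 2 is 2; 2 − 2 = 0
So 2908 = 2584 + 233 + 89 + 2, with no two terms consecutive in the sequence.

2584 + 233 + 89 + 2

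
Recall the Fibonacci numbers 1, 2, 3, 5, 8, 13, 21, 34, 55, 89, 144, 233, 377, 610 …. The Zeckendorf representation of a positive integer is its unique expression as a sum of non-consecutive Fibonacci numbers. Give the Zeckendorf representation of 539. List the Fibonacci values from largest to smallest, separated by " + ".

377 + 144 + 13 + 5

subtract 377 from 539: 162 remains
subtract 144 from 162: 18 remains
subtract 13 from 18: 5 remains
subtract 5 from 5: 0 remains
So 539 = 377 + 144 + 13 + 5, with no two terms consecutive in the sequence.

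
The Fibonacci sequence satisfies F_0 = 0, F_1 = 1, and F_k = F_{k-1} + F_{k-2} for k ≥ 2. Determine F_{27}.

196418

Iterating the recurrence up to F_{23} = 28657 and F_{22} = 17711:
F_{24} = F_{23} + F_{22} = 28657 + 17711 = 46368
F_{25} = F_{24} + F_{23} = 46368 + 28657 = 75025
F_{26} = F_{25} + F_{24} = 75025 + 46368 = 121393
F_{27} = F_{26} + F_{25} = 121393 + 75025 = 196418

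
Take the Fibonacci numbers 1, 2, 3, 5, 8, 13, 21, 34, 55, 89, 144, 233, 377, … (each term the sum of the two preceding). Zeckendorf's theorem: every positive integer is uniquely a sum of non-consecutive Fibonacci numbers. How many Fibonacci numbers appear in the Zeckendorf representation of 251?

251: greatest Fibonacci not exceeding it is 233, leaving 18
18: greatest Fibonacci not exceeding it is 13, leaving 5
5: greatest Fibonacci not exceeding it is 5, leaving 0
251 = 233 + 13 + 5, which has 3 terms.

3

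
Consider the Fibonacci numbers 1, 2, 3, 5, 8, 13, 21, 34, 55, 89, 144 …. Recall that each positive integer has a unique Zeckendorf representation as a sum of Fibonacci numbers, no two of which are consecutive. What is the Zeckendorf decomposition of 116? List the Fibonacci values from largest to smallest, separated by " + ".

Greedily peel off the largest Fibonacci term at each step:
subtract 89 from 116: 27 remains
subtract 21 from 27: 6 remains
subtract 5 from 6: 1 remains
subtract 1 from 1: 0 remains
So 116 = 89 + 21 + 5 + 1, with no two terms consecutive in the sequence.

89 + 21 + 5 + 1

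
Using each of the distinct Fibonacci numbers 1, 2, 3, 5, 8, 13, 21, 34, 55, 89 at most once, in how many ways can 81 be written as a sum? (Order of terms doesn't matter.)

81 = 55+21+5 = 55+21+3+2 = 55+13+8+5 = … (3 more), for 6 in all.

6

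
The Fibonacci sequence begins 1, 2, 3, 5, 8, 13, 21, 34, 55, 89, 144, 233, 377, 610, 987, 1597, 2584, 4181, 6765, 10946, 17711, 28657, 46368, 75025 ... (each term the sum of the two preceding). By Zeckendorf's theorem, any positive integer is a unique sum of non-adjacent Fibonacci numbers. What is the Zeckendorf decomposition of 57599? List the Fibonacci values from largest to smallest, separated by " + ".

57599 − 46368 = 11231
11231 − 10946 = 285
285 − 233 = 52
52 − 34 = 18
18 − 13 = 5
5 − 5 = 0
So 57599 = 46368 + 10946 + 233 + 34 + 13 + 5, with no two terms consecutive in the sequence.

46368 + 10946 + 233 + 34 + 13 + 5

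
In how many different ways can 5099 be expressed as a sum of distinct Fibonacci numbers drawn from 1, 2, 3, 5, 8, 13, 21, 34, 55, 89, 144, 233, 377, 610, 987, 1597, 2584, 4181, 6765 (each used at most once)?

14

Starting from the Zeckendorf form and repeatedly splitting a term F_k into F_{k−1} + F_{k−2} (when neither is already used) reaches every representation.
5099 = 4181+610+233+55+13+5+2 = 4181+610+233+34+21+13+5+2 = 4181+610+144+89+55+13+5+2 = 2584+1597+610+233+55+13+5+2 = 4181+610+144+89+34+21+13+5+2 = … (9 more), for 14 in all.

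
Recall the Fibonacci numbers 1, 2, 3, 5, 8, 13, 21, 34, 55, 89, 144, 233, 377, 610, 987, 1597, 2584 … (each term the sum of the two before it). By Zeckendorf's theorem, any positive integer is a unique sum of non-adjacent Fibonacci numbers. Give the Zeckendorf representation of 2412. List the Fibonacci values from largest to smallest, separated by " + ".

1597 + 610 + 144 + 55 + 5 + 1

Greedy algorithm:
1597 ≤ 2412 < 2584, so take 1597; remainder 815
610 ≤ 815 < 987, so take 610; remainder 205
144 ≤ 205 < 233, so take 144; remainder 61
55 ≤ 61 < 89, so take 55; remainder 6
5 ≤ 6 < 8, so take 5; remainder 1
1 ≤ 1 < 2, so take 1; remainder 0
So 2412 = 1597 + 610 + 144 + 55 + 5 + 1, with no two terms consecutive in the sequence.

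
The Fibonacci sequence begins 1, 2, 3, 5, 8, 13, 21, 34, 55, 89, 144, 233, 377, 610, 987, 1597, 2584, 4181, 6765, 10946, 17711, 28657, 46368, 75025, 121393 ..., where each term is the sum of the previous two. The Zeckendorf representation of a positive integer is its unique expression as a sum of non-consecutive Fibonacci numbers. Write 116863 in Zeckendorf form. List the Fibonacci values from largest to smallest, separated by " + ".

75025 + 28657 + 10946 + 1597 + 610 + 21 + 5 + 2

Greedily peel off the largest Fibonacci term at each step:
subtract 75025 from 116863: 41838 remains
subtract 28657 from 41838: 13181 remains
subtract 10946 from 13181: 2235 remains
subtract 1597 from 2235: 638 remains
subtract 610 from 638: 28 remains
subtract 21 from 28: 7 remains
subtract 5 from 7: 2 remains
subtract 2 from 2: 0 remains
So 116863 = 75025 + 28657 + 10946 + 1597 + 610 + 21 + 5 + 2, with no two terms consecutive in the sequence.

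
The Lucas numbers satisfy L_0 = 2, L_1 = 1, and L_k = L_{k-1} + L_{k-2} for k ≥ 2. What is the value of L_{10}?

123

Iterating the recurrence up to L_{2} = 3 and L_{1} = 1:
L_{3} = L_{2} + L_{1} = 3 + 1 = 4
L_{4} = L_{3} + L_{2} = 4 + 3 = 7
L_{5} = L_{4} + L_{3} = 7 + 4 = 11
L_{6} = L_{5} + L_{4} = 11 + 7 = 18
L_{7} = L_{6} + L_{5} = 18 + 11 = 29
L_{8} = L_{7} + L_{6} = 29 + 18 = 47
L_{9} = L_{8} + L_{7} = 47 + 29 = 76
L_{10} = L_{9} + L_{8} = 76 + 47 = 123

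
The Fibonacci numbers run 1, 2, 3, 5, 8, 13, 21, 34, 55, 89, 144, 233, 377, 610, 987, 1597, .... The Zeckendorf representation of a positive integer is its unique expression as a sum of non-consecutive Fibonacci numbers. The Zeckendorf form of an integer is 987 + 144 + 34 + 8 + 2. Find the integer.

1175

987 + 144 + 34 + 8 + 2 = 1175.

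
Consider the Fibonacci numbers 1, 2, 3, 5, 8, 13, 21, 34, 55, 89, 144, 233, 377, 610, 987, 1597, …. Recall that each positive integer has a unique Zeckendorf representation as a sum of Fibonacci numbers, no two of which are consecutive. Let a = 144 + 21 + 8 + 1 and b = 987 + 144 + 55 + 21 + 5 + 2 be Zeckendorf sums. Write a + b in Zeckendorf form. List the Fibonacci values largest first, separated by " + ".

The two numbers are 174 and 1214, so their sum is 1388.
Repeatedly subtract the largest Fibonacci number that fits:
subtract 987 from 1388: 401 remains
subtract 377 from 401: 24 remains
subtract 21 from 24: 3 remains
subtract 3 from 3: 0 remains

987 + 377 + 21 + 3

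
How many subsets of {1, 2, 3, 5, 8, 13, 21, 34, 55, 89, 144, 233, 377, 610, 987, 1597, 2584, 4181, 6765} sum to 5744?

34

Starting from the Zeckendorf form and repeatedly splitting a term F_k into F_{k−1} + F_{k−2} (when neither is already used) reaches every representation.
5744 = 4181+987+377+144+55 = 4181+987+377+144+34+21 = 4181+987+377+144+34+13+8 = 4181+987+377+89+55+34+21 = … (30 more), for 34 in all.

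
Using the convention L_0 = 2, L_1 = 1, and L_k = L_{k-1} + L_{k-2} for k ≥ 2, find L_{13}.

521

Iterating the recurrence up to L_{6} = 18 and L_{5} = 11:
L_{7} = L_{6} + L_{5} = 18 + 11 = 29
L_{8} = L_{7} + L_{6} = 29 + 18 = 47
L_{9} = L_{8} + L_{7} = 47 + 29 = 76
L_{10} = L_{9} + L_{8} = 76 + 47 = 123
L_{11} = L_{10} + L_{9} = 123 + 76 = 199
L_{12} = L_{11} + L_{10} = 199 + 123 = 322
L_{13} = L_{12} + L_{11} = 322 + 199 = 521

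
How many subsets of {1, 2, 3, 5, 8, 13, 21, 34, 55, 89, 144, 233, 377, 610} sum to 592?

Each representation comes from the Zeckendorf form by replacing some F_k with F_{k−1} + F_{k−2} where possible.
592 = 377+144+55+13+3 = 377+144+55+13+2+1 = 377+144+55+8+5+3 = 377+144+34+21+13+3 = 377+144+55+8+5+2+1 = … (11 more), for 16 in all.

16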